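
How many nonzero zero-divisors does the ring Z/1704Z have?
Z/1704Z has 1143 nonzero zero-divisors

In Z/1704Z each nonzero element is either a unit (gcd with 1704 is 1) or a zero-divisor (gcd > 1). The number of units is φ(1704): factorise 1704 = 2^3 · 3 · 71, so φ(1704) = (2^3 − 2^2) · (3 − 1) · (71 − 1) = 4 · 2 · 70 = 560. The nonzero elements number 1704 − 1 = 1703. Hence the nonzero zero-divisors number 1703 − 560 = 1143.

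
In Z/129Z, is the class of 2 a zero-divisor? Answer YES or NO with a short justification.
gcd(2, 129) = 1, so 2 is a unit in Z/129Z (it has a multiplicative inverse). A unit cannot be a zero-divisor: if 2·b ≡ 0 then multiplying both sides by 2^(−1) gives b ≡ 0. So 2 is not a zero-divisor.

Final answer: NO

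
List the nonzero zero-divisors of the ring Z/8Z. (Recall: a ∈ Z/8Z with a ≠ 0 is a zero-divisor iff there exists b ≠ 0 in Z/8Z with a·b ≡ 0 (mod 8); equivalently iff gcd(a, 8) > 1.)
nonzero zero-divisors of Z/8Z = {2, 4, 6}

An element a ∈ Z/8Z (with a ≠ 0) is a zero-divisor iff gcd(a, 8) > 1 (because a is a unit precisely when gcd(a, n) = 1, and in Z/nZ every nonzero, non-unit element is a zero-divisor). Scan a = 1, ..., 7 and keep those with gcd(a, 8) > 1:
  gcd(2, 8) = 2, gcd(4, 8) = 4, gcd(6, 8) = 2.
All other a ∈ {1, ..., 7} have gcd(a, 8) = 1 and are units. So the nonzero zero-divisors are exactly the 3 values of a appearing in this scan.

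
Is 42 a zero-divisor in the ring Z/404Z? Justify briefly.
YES

gcd(42, 404) = 2 > 1, so 42 is not a unit in Z/404Z. In Z/nZ every nonzero non-unit is a zero-divisor: explicitly, take b = 404/gcd = 202 ≠ 0 (mod 404); then 42·202 = 8484 = 21·404, i.e. 42·202 ≡ 0 (mod 404). So 42 is a zero-divisor.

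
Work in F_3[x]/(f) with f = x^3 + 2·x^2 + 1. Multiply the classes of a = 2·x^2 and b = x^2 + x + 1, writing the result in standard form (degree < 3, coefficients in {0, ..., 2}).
a · b ≡ x + 2 (mod f(x))

Multiply as integer polynomials: a · b = 2·x^4 + 2·x^3 + 2·x^2. Reducing coefficients mod 3: a · b ≡ 2·x^4 + 2·x^3 + 2·x^2. Now divide by f(x) = x^3 + 2·x^2 + 1 in F_3[x], eliminating the leading term at each step:
  leading term 2·x^4: subtract (2·x)·f(x) = 2·x^4 + x^3 + 2·x, leaving x^3 + 2·x^2 + x (coefficients mod 3)
  leading term x^3: subtract (1)·f(x) = x^3 + 2·x^2 + 1, leaving x + 2 (coefficients mod 3)
The degree is now < 3, so this is the remainder. Hence a · b ≡ x + 2 in F_3[x]/(f).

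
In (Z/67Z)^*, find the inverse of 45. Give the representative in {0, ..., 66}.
Apply the extended Euclidean algorithm to (67, 45), tracking rows (r, s, t) with s·67 + t·45 = r. Each division r_prev = q·r_cur + r_new produces the new row as (previous row) − q·(current row):
  row A: (67, 1, 0)   [1·67 + 0·45 = 67]
  row B: (45, 0, 1)   [0·67 + 1·45 = 45]
  67 = 1·45 + 22   → row C = row A − 1·row B = (22, 1, −1)   [check: 1·67 − 1·45 = 22]
  45 = 2·22 + 1   → row D = row B − 2·row C = (1, −2, 3)   [check: −2·67 + 3·45 = 1]
  22 = 22·1 + 0   → remainder 0, stop. gcd = 1 (last nonzero row D).
The gcd is 1, so 45 is invertible mod 67. The last nonzero row gives −2·67 + 3·45 = 1, so t = 3. So 45^(−1) ≡ 3 (mod 67). Verify: 45 · 3 = 135 ≡ 1 (mod 67). ✓

Final answer: 45^(−1) ≡ 3 (mod 67)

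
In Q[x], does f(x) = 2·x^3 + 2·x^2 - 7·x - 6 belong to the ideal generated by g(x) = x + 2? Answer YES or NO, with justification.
In Q[x] the ideal (g) consists of all multiples of g, so f ∈ (g) iff g | f, i.e. iff the remainder of f on division by g is 0. Divide f by g (g is monic, so eliminate the leading term of the running remainder at each step):
  leading term 2·x^3: subtract (2·x^2)·g(x) = 2·x^3 + 4·x^2, leaving -2·x^2 - 7·x - 6
  leading term -2·x^2: subtract (-2·x)·g(x) = -2·x^2 - 4·x, leaving -3·x - 6
  leading term -3·x: subtract (-3)·g(x) = -3·x - 6, leaving 0
The remainder is 0, so f(x) = g(x) · h(x) with h(x) = 2·x^2 - 2·x - 3. Hence g | f, i.e. f ∈ (g).

Final answer: YES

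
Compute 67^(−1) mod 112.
67^(−1) ≡ 107 (mod 112)

Apply the extended Euclidean algorithm to (112, 67), tracking rows (r, s, t) with s·112 + t·67 = r. Each division r_prev = q·r_cur + r_new produces the new row as (previous row) − q·(current row):
  row A: (112, 1, 0)   [1·112 + 0·67 = 112]
  row B: (67, 0, 1)   [0·112 + 1·67 = 67]
  112 = 1·67 + 45   → row C = row A − 1·row B = (45, 1, −1)   [check: 1·112 − 1·67 = 45]
  67 = 1·45 + 22   → row D = row B − 1·row C = (22, −1, 2)   [check: −1·112 + 2·67 = 22]
  45 = 2·22 + 1   → row E = row C − 2·row D = (1, 3, −5)   [check: 3·112 − 5·67 = 1]
  22 = 22·1 + 0   → remainder 0, stop. gcd = 1 (last nonzero row E).
The gcd is 1, so 67 is invertible mod 112. The last nonzero row gives 3·112 − 5·67 = 1, so t = −5. So 67^(−1) ≡ −5 ≡ 107 (mod 112). Verify: 67 · 107 = 7169 ≡ 1 (mod 112). ✓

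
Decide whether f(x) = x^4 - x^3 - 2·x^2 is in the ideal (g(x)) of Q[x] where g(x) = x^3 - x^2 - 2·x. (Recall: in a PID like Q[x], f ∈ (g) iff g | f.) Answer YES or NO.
In Q[x] the ideal (g) consists of all multiples of g, so f ∈ (g) iff g | f, i.e. iff the remainder of f on division by g is 0. Divide f by g (g is monic, so eliminate the leading term of the running remainder at each step):
  leading term x^4: subtract (x)·g(x) = x^4 - x^3 - 2·x^2, leaving 0
The remainder is 0, so f(x) = g(x) · h(x) with h(x) = x. Hence g | f, i.e. f ∈ (g).

Final answer: YES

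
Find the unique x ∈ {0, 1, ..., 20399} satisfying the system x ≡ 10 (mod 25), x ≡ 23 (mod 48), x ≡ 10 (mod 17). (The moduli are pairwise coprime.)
x ≡ 2135 (mod 20400); the representative in [0, 20400) is 2135

The moduli 25, 48, 17 are pairwise coprime, so by the CRT there is a unique solution mod 25·48·17 = 20400.
Solve by successive substitution. Start with x ≡ 10 (mod 25).
  Combine with x ≡ 23 (mod 48): write x = 10 + 25·t and require 10 + 25·t ≡ 23 (mod 48), i.e. 25·t ≡ 23 − 10 ≡ 13 (mod 48). Since 25^(−1) ≡ 25 (mod 48), t ≡ 25·13 ≡ 37 (mod 48). So x ≡ 10 + 25·37 = 935 (mod 1200).
  Combine with x ≡ 10 (mod 17): write x = 935 + 1200·t and require 935 + 1200·t ≡ 10 (mod 17), i.e. 1200·t ≡ 10 − 935 ≡ 10 (mod 17). Since 1200^(−1) ≡ 12 (mod 17) (1200 ≡ 10 (mod 17)), t ≡ 12·10 ≡ 1 (mod 17). So x ≡ 935 + 1200·1 = 2135 (mod 20400).
Unique solution in [0, 20400): x = 2135.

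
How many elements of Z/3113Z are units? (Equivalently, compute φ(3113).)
An element a ∈ Z/3113Z is a unit iff gcd(a, 3113) = 1, so the number of units is φ(3113). φ is multiplicative, with φ(p^e) = p^e − p^(e−1). Factorise 3113 = 11 · 283. Then
  φ(3113) = (11 − 1) · (283 − 1) = 10 · 282 = 2820.

Final answer: Z/3113Z has φ(3113) = 2820 units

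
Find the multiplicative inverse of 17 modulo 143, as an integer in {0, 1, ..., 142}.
17^(−1) ≡ 101 (mod 143)

Apply the extended Euclidean algorithm to (143, 17), tracking rows (r, s, t) with s·143 + t·17 = r. Each division r_prev = q·r_cur + r_new produces the new row as (previous row) − q·(current row):
  row A: (143, 1, 0)   [1·143 + 0·17 = 143]
  row B: (17, 0, 1)   [0·143 + 1·17 = 17]
  143 = 8·17 + 7   → row C = row A − 8·row B = (7, 1, −8)   [check: 1·143 − 8·17 = 7]
  17 = 2·7 + 3   → row D = row B − 2·row C = (3, −2, 17)   [check: −2·143 + 17·17 = 3]
  7 = 2·3 + 1   → row E = row C − 2·row D = (1, 5, −42)   [check: 5·143 − 42·17 = 1]
  3 = 3·1 + 0   → remainder 0, stop. gcd = 1 (last nonzero row E).
The gcd is 1, so 17 is invertible mod 143. The last nonzero row gives 5·143 − 42·17 = 1, so t = −42. So 17^(−1) ≡ −42 ≡ 101 (mod 143). Verify: 17 · 101 = 1717 ≡ 1 (mod 143). ✓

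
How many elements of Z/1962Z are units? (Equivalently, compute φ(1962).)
Z/1962Z has φ(1962) = 648 units

An element a ∈ Z/1962Z is a unit iff gcd(a, 1962) = 1, so the number of units is φ(1962). φ is multiplicative, with φ(p^e) = p^e − p^(e−1). Factorise 1962 = 2 · 3^2 · 109. Then
  φ(1962) = (2 − 1) · (3^2 − 3^1) · (109 − 1) = 1 · 6 · 108 = 648.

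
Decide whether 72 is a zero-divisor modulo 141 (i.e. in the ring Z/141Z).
gcd(72, 141) = 3 > 1, so 72 is not a unit in Z/141Z. In Z/nZ every nonzero non-unit is a zero-divisor: explicitly, take b = 141/gcd = 47 ≠ 0 (mod 141); then 72·47 = 3384 = 24·141, i.e. 72·47 ≡ 0 (mod 141). So 72 is a zero-divisor.

Final answer: YES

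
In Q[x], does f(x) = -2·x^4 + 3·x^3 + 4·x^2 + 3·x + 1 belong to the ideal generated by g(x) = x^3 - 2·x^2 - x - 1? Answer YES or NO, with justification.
YES

In Q[x] the ideal (g) consists of all multiples of g, so f ∈ (g) iff g | f, i.e. iff the remainder of f on division by g is 0. Divide f by g (g is monic, so eliminate the leading term of the running remainder at each step):
  leading term -2·x^4: subtract (-2·x)·g(x) = -2·x^4 + 4·x^3 + 2·x^2 + 2·x, leaving -x^3 + 2·x^2 + x + 1
  leading term -x^3: subtract (-1)·g(x) = -x^3 + 2·x^2 + x + 1, leaving 0
The remainder is 0, so f(x) = g(x) · h(x) with h(x) = -2·x - 1. Hence g | f, i.e. f ∈ (g).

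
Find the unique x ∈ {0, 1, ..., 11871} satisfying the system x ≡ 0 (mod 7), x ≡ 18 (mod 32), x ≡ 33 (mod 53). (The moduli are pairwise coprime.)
The moduli 7, 32, 53 are pairwise coprime, so by the CRT there is a unique solution mod 7·32·53 = 11872.
Solve by successive substitution. Start with x ≡ 0 (mod 7).
  Combine with x ≡ 18 (mod 32): write x = 7·t and require 7·t ≡ 18 (mod 32). Since 7^(−1) ≡ 23 (mod 32), t ≡ 23·18 ≡ 30 (mod 32). So x ≡ 7·30 = 210 (mod 224).
  Combine with x ≡ 33 (mod 53): write x = 210 + 224·t and require 210 + 224·t ≡ 33 (mod 53), i.e. 224·t ≡ 33 − 210 ≡ 35 (mod 53). Since 224^(−1) ≡ 31 (mod 53) (224 ≡ 12 (mod 53)), t ≡ 31·35 ≡ 25 (mod 53). So x ≡ 210 + 224·25 = 5810 (mod 11872).
Unique solution in [0, 11872): x = 5810.

Final answer: x ≡ 5810 (mod 11872); the representative in [0, 11872) is 5810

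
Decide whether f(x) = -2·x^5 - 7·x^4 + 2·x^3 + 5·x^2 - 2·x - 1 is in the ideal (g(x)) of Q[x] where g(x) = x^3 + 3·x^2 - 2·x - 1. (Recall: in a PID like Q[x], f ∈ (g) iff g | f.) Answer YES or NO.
NO

In Q[x] the ideal (g) consists of all multiples of g, so f ∈ (g) iff g | f, i.e. iff the remainder of f on division by g is 0. Divide f by g (g is monic, so eliminate the leading term of the running remainder at each step):
  leading term -2·x^5: subtract (-2·x^2)·g(x) = -2·x^5 - 6·x^4 + 4·x^3 + 2·x^2, leaving -x^4 - 2·x^3 + 3·x^2 - 2·x - 1
  leading term -x^4: subtract (-x)·g(x) = -x^4 - 3·x^3 + 2·x^2 + x, leaving x^3 + x^2 - 3·x - 1
  leading term x^3: subtract (1)·g(x) = x^3 + 3·x^2 - 2·x - 1, leaving -2·x^2 - x
The remainder r(x) = -2·x^2 - x ≠ 0 (and deg r < deg g), so g ∤ f, i.e. f ∉ (g).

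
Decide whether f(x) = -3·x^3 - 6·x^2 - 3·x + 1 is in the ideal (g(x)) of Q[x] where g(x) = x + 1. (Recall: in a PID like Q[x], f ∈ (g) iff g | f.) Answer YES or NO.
NO

In Q[x] the ideal (g) consists of all multiples of g, so f ∈ (g) iff g | f, i.e. iff the remainder of f on division by g is 0. Divide f by g (g is monic, so eliminate the leading term of the running remainder at each step):
  leading term -3·x^3: subtract (-3·x^2)·g(x) = -3·x^3 - 3·x^2, leaving -3·x^2 - 3·x + 1
  leading term -3·x^2: subtract (-3·x)·g(x) = -3·x^2 - 3·x, leaving 1
The remainder r(x) = 1 ≠ 0 (and deg r < deg g), so g ∤ f, i.e. f ∉ (g).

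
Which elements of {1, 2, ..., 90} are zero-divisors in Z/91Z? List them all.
nonzero zero-divisors of Z/91Z = {7, 13, 14, 21, 26, 28, 35, 39, 42, 49, 52, 56, 63, 65, 70, 77, 78, 84}

An element a ∈ Z/91Z (with a ≠ 0) is a zero-divisor iff gcd(a, 91) > 1 (because a is a unit precisely when gcd(a, n) = 1, and in Z/nZ every nonzero, non-unit element is a zero-divisor). Scan a = 1, ..., 90 and keep those with gcd(a, 91) > 1:
  gcd(7, 91) = 7, gcd(13, 91) = 13, gcd(14, 91) = 7, gcd(21, 91) = 7, gcd(26, 91) = 13, gcd(28, 91) = 7, gcd(35, 91) = 7, gcd(39, 91) = 13, gcd(42, 91) = 7, gcd(49, 91) = 7, gcd(52, 91) = 13, gcd(56, 91) = 7, gcd(63, 91) = 7, gcd(65, 91) = 13, gcd(70, 91) = 7, gcd(77, 91) = 7, gcd(78, 91) = 13, gcd(84, 91) = 7.
All other a ∈ {1, ..., 90} have gcd(a, 91) = 1 and are units. So the nonzero zero-divisors are exactly the 18 values of a appearing in this scan.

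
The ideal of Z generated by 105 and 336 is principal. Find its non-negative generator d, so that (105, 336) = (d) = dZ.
In the PID Z, (a, b) is generated by gcd(a, b). Compute gcd(336, 105) with the extended Euclidean algorithm, tracking rows (r, s, t) with s·336 + t·105 = r:
  row A: (336, 1, 0)   [1·336 + 0·105 = 336]
  row B: (105, 0, 1)   [0·336 + 1·105 = 105]
  336 = 3·105 + 21   → row C = row A − 3·row B = (21, 1, −3)   [check: 1·336 − 3·105 = 21]
  105 = 5·21 + 0   → remainder 0, stop. gcd = 21 (last nonzero row C).
So gcd(105, 336) = 21, with Bézout identity 1·336 − 3·105 = 21. Containment (⊇): the Bézout identity exhibits 21 as an element of (105, 336), giving (21) ⊆ (105, 336). Containment (⊆): since 21 | 105 and 21 | 336 (105 = 21·5, 336 = 21·16), every Z-linear combination of 105 and 336 is divisible by 21, so (105, 336) ⊆ (21). Therefore (105, 336) = (21), d = 21.

Final answer: (105, 336) = (21); d = 21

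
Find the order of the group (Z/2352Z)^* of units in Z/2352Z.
|(Z/2352Z)^*| = 672

(Z/2352Z)^* consists of the classes a with gcd(a, 2352) = 1, so its order is φ(2352). φ is multiplicative, with φ(p^e) = p^e − p^(e−1). Factorise 2352 = 2^4 · 3 · 7^2. Then
  φ(2352) = (2^4 − 2^3) · (3 − 1) · (7^2 − 7^1) = 8 · 2 · 42 = 672.
Thus |(Z/2352Z)^*| = 672.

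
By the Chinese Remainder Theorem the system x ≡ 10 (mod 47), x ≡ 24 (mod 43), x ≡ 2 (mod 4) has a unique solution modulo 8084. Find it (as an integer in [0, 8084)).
x ≡ 3206 (mod 8084); the representative in [0, 8084) is 3206

The moduli 47, 43, 4 are pairwise coprime, so by the CRT there is a unique solution mod 47·43·4 = 8084.
Solve by successive substitution. Start with x ≡ 10 (mod 47).
  Combine with x ≡ 24 (mod 43): write x = 10 + 47·t and require 10 + 47·t ≡ 24 (mod 43), i.e. 47·t ≡ 24 − 10 ≡ 14 (mod 43). Since 47^(−1) ≡ 11 (mod 43) (47 ≡ 4 (mod 43)), t ≡ 11·14 ≡ 25 (mod 43). So x ≡ 10 + 47·25 = 1185 (mod 2021).
  Combine with x ≡ 2 (mod 4): write x = 1185 + 2021·t and require 1185 + 2021·t ≡ 2 (mod 4), i.e. 2021·t ≡ 2 − 1185 ≡ 1 (mod 4). Since 2021^(−1) ≡ 1 (mod 4) (2021 ≡ 1 (mod 4)), t ≡ 1·1 ≡ 1 (mod 4). So x ≡ 1185 + 2021·1 = 3206 (mod 8084).
Unique solution in [0, 8084): x = 3206.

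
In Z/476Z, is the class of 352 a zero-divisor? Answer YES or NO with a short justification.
YES

gcd(352, 476) = 4 > 1, so 352 is not a unit in Z/476Z. In Z/nZ every nonzero non-unit is a zero-divisor: explicitly, take b = 476/gcd = 119 ≠ 0 (mod 476); then 352·119 = 41888 = 88·476, i.e. 352·119 ≡ 0 (mod 476). So 352 is a zero-divisor.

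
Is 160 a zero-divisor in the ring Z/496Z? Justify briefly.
YES

gcd(160, 496) = 16 > 1, so 160 is not a unit in Z/496Z. In Z/nZ every nonzero non-unit is a zero-divisor: explicitly, take b = 496/gcd = 31 ≠ 0 (mod 496); then 160·31 = 4960 = 10·496, i.e. 160·31 ≡ 0 (mod 496). So 160 is a zero-divisor.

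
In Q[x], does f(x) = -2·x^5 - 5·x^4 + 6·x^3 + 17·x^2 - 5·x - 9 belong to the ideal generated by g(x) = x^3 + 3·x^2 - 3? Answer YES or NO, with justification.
NO

In Q[x] the ideal (g) consists of all multiples of g, so f ∈ (g) iff g | f, i.e. iff the remainder of f on division by g is 0. Divide f by g (g is monic, so eliminate the leading term of the running remainder at each step):
  leading term -2·x^5: subtract (-2·x^2)·g(x) = -2·x^5 - 6·x^4 + 6·x^2, leaving x^4 + 6·x^3 + 11·x^2 - 5·x - 9
  leading term x^4: subtract (x)·g(x) = x^4 + 3·x^3 - 3·x, leaving 3·x^3 + 11·x^2 - 2·x - 9
  leading term 3·x^3: subtract (3)·g(x) = 3·x^3 + 9·x^2 - 9, leaving 2·x^2 - 2·x
The remainder r(x) = 2·x^2 - 2·x ≠ 0 (and deg r < deg g), so g ∤ f, i.e. f ∉ (g).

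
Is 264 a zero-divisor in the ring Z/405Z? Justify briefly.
gcd(264, 405) = 3 > 1, so 264 is not a unit in Z/405Z. In Z/nZ every nonzero non-unit is a zero-divisor: explicitly, take b = 405/gcd = 135 ≠ 0 (mod 405); then 264·135 = 35640 = 88·405, i.e. 264·135 ≡ 0 (mod 405). So 264 is a zero-divisor.

Final answer: YES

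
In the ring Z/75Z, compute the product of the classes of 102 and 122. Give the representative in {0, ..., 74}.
Reduce the factors first: 102 ≡ 27, 122 ≡ 47 (mod 75), so 102 · 122 ≡ 27 · 47 (mod 75). 27 · 47 = 1269. Dividing by 75: 1269 = 16·75 + 69. So (102 · 122) mod 75 = 69.

Final answer: 69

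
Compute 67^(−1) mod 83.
67^(−1) ≡ 57 (mod 83)

Apply the extended Euclidean algorithm to (83, 67), tracking rows (r, s, t) with s·83 + t·67 = r. Each division r_prev = q·r_cur + r_new produces the new row as (previous row) − q·(current row):
  row A: (83, 1, 0)   [1·83 + 0·67 = 83]
  row B: (67, 0, 1)   [0·83 + 1·67 = 67]
  83 = 1·67 + 16   → row C = row A − 1·row B = (16, 1, −1)   [check: 1·83 − 1·67 = 16]
  67 = 4·16 + 3   → row D = row B − 4·row C = (3, −4, 5)   [check: −4·83 + 5·67 = 3]
  16 = 5·3 + 1   → row E = row C − 5·row D = (1, 21, −26)   [check: 21·83 − 26·67 = 1]
  3 = 3·1 + 0   → remainder 0, stop. gcd = 1 (last nonzero row E).
The gcd is 1, so 67 is invertible mod 83. The last nonzero row gives 21·83 − 26·67 = 1, so t = −26. So 67^(−1) ≡ −26 ≡ 57 (mod 83). Verify: 67 · 57 = 3819 ≡ 1 (mod 83). ✓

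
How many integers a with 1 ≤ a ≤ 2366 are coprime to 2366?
The number of a ∈ {1, ..., 2366} with gcd(a, 2366) = 1 is by definition Euler's totient φ(2366). φ is multiplicative, with φ(p^e) = p^e − p^(e−1). Factorise 2366 = 2 · 7 · 13^2. Then
  φ(2366) = (2 − 1) · (7 − 1) · (13^2 − 13^1) = 1 · 6 · 156 = 936.
So there are 936 such integers.

Final answer: 936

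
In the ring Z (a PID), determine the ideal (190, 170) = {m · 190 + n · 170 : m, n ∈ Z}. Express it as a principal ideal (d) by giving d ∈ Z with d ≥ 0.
(190, 170) = (10); d = 10

In the PID Z, (a, b) is generated by gcd(a, b). Compute gcd(190, 170) with the extended Euclidean algorithm, tracking rows (r, s, t) with s·190 + t·170 = r:
  row A: (190, 1, 0)   [1·190 + 0·170 = 190]
  row B: (170, 0, 1)   [0·190 + 1·170 = 170]
  190 = 1·170 + 20   → row C = row A − 1·row B = (20, 1, −1)   [check: 1·190 − 1·170 = 20]
  170 = 8·20 + 10   → row D = row B − 8·row C = (10, −8, 9)   [check: −8·190 + 9·170 = 10]
  20 = 2·10 + 0   → remainder 0, stop. gcd = 10 (last nonzero row D).
So gcd(190, 170) = 10, with Bézout identity −8·190 + 9·170 = 10. Containment (⊇): the Bézout identity exhibits 10 as an element of (190, 170), giving (10) ⊆ (190, 170). Containment (⊆): since 10 | 190 and 10 | 170 (190 = 10·19, 170 = 10·17), every Z-linear combination of 190 and 170 is divisible by 10, so (190, 170) ⊆ (10). Therefore (190, 170) = (10), d = 10.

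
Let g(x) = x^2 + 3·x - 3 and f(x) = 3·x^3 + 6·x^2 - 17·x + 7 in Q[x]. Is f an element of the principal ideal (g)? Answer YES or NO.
NO

In Q[x] the ideal (g) consists of all multiples of g, so f ∈ (g) iff g | f, i.e. iff the remainder of f on division by g is 0. Divide f by g (g is monic, so eliminate the leading term of the running remainder at each step):
  leading term 3·x^3: subtract (3·x)·g(x) = 3·x^3 + 9·x^2 - 9·x, leaving -3·x^2 - 8·x + 7
  leading term -3·x^2: subtract (-3)·g(x) = -3·x^2 - 9·x + 9, leaving x - 2
The remainder r(x) = x - 2 ≠ 0 (and deg r < deg g), so g ∤ f, i.e. f ∉ (g).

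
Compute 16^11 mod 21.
Use repeated squaring. Binary(11) = 1011. Walk through the bits of the exponent 11 left-to-right: at each bit after the leading one, square the running value, then multiply by 16 if the bit is 1 (always reducing mod 21):
  bit 1 = 1 (leading): start with 16.
  bit 2 = 0: square 16^2 = 256 ≡ 4 (mod 21).
  bit 3 = 1: square 4^2 = 16; bit is 1, so multiply 16·16 = 256 ≡ 4 (mod 21).
  bit 4 = 1: square 4^2 = 16; bit is 1, so multiply 16·16 = 256 ≡ 4 (mod 21).
Final value: 16^11 ≡ 4 (mod 21).

Final answer: 4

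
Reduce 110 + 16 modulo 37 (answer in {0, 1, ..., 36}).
Reduce the summands first: 110 ≡ 36 (mod 37), so 110 + 16 ≡ 36 + 16 (mod 37). 36 + 16 = 52; 52 = 1·37 + 15, so (110 + 16) mod 37 = 15.

Final answer: 15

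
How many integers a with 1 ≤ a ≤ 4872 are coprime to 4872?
1344

The number of a ∈ {1, ..., 4872} with gcd(a, 4872) = 1 is by definition Euler's totient φ(4872). φ is multiplicative, with φ(p^e) = p^e − p^(e−1). Factorise 4872 = 2^3 · 3 · 7 · 29. Then
  φ(4872) = (2^3 − 2^2) · (3 − 1) · (7 − 1) · (29 − 1) = 4 · 2 · 6 · 28 = 1344.
So there are 1344 such integers.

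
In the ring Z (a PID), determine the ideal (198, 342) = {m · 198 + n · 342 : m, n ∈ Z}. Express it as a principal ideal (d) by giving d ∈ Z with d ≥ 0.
(198, 342) = (18); d = 18

In the PID Z, (a, b) is generated by gcd(a, b). Compute gcd(342, 198) with the extended Euclidean algorithm, tracking rows (r, s, t) with s·342 + t·198 = r:
  row A: (342, 1, 0)   [1·342 + 0·198 = 342]
  row B: (198, 0, 1)   [0·342 + 1·198 = 198]
  342 = 1·198 + 144   → row C = row A − 1·row B = (144, 1, −1)   [check: 1·342 − 1·198 = 144]
  198 = 1·144 + 54   → row D = row B − 1·row C = (54, −1, 2)   [check: −1·342 + 2·198 = 54]
  144 = 2·54 + 36   → row E = row C − 2·row D = (36, 3, −5)   [check: 3·342 − 5·198 = 36]
  54 = 1·36 + 18   → row F = row D − 1·row E = (18, −4, 7)   [check: −4·342 + 7·198 = 18]
  36 = 2·18 + 0   → remainder 0, stop. gcd = 18 (last nonzero row F).
So gcd(198, 342) = 18, with Bézout identity −4·342 + 7·198 = 18. Containment (⊇): the Bézout identity exhibits 18 as an element of (198, 342), giving (18) ⊆ (198, 342). Containment (⊆): since 18 | 198 and 18 | 342 (198 = 18·11, 342 = 18·19), every Z-linear combination of 198 and 342 is divisible by 18, so (198, 342) ⊆ (18). Therefore (198, 342) = (18), d = 18.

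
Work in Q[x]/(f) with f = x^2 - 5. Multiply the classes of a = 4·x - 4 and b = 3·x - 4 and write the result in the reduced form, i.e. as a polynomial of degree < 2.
First multiply in Q[x] without reducing: a · b = 12·x^2 - 28·x + 16. Now divide by f(x) = x^2 - 5, eliminating the leading term at each step:
  leading term 12·x^2: subtract (12)·f(x) = 12·x^2 - 60, leaving 76 - 28·x
The degree is now < 2, so this is the remainder. Hence a · b ≡ 76 - 28·x in Q[x]/(f).

Final answer: a · b ≡ 76 - 28·x (mod f(x))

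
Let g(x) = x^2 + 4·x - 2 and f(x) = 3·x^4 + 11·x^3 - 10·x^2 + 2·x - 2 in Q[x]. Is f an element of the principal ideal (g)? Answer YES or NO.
NO

In Q[x] the ideal (g) consists of all multiples of g, so f ∈ (g) iff g | f, i.e. iff the remainder of f on division by g is 0. Divide f by g (g is monic, so eliminate the leading term of the running remainder at each step):
  leading term 3·x^4: subtract (3·x^2)·g(x) = 3·x^4 + 12·x^3 - 6·x^2, leaving -x^3 - 4·x^2 + 2·x - 2
  leading term -x^3: subtract (-x)·g(x) = -x^3 - 4·x^2 + 2·x, leaving -2
The remainder r(x) = -2 ≠ 0 (and deg r < deg g), so g ∤ f, i.e. f ∉ (g).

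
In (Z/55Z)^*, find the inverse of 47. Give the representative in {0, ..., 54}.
Apply the extended Euclidean algorithm to (55, 47), tracking rows (r, s, t) with s·55 + t·47 = r. Each division r_prev = q·r_cur + r_new produces the new row as (previous row) − q·(current row):
  row A: (55, 1, 0)   [1·55 + 0·47 = 55]
  row B: (47, 0, 1)   [0·55 + 1·47 = 47]
  55 = 1·47 + 8   → row C = row A − 1·row B = (8, 1, −1)   [check: 1·55 − 1·47 = 8]
  47 = 5·8 + 7   → row D = row B − 5·row C = (7, −5, 6)   [check: −5·55 + 6·47 = 7]
  8 = 1·7 + 1   → row E = row C − 1·row D = (1, 6, −7)   [check: 6·55 − 7·47 = 1]
  7 = 7·1 + 0   → remainder 0, stop. gcd = 1 (last nonzero row E).
The gcd is 1, so 47 is invertible mod 55. The last nonzero row gives 6·55 − 7·47 = 1, so t = −7. So 47^(−1) ≡ −7 ≡ 48 (mod 55). Verify: 47 · 48 = 2256 ≡ 1 (mod 55). ✓

Final answer: 47^(−1) ≡ 48 (mod 55)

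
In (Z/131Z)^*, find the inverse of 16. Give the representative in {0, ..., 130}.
Apply the extended Euclidean algorithm to (131, 16), tracking rows (r, s, t) with s·131 + t·16 = r. Each division r_prev = q·r_cur + r_new produces the new row as (previous row) − q·(current row):
  row A: (131, 1, 0)   [1·131 + 0·16 = 131]
  row B: (16, 0, 1)   [0·131 + 1·16 = 16]
  131 = 8·16 + 3   → row C = row A − 8·row B = (3, 1, −8)   [check: 1·131 − 8·16 = 3]
  16 = 5·3 + 1   → row D = row B − 5·row C = (1, −5, 41)   [check: −5·131 + 41·16 = 1]
  3 = 3·1 + 0   → remainder 0, stop. gcd = 1 (last nonzero row D).
The gcd is 1, so 16 is invertible mod 131. The last nonzero row gives −5·131 + 41·16 = 1, so t = 41. So 16^(−1) ≡ 41 (mod 131). Verify: 16 · 41 = 656 ≡ 1 (mod 131). ✓

Final answer: 16^(−1) ≡ 41 (mod 131)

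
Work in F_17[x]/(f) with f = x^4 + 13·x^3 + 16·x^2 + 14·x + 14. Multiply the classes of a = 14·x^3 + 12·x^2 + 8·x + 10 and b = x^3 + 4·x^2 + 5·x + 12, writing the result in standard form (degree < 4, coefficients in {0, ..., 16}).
a · b ≡ 5·x^3 + 16·x^2 + 12·x + 5 (mod f(x))

Multiply as integer polynomials: a · b = 14·x^6 + 68·x^5 + 126·x^4 + 270·x^3 + 224·x^2 + 146·x + 120. Reducing coefficients mod 17: a · b ≡ 14·x^6 + 7·x^4 + 15·x^3 + 3·x^2 + 10·x + 1. Now divide by f(x) = x^4 + 13·x^3 + 16·x^2 + 14·x + 14 in F_17[x], eliminating the leading term at each step:
  leading term 14·x^6: subtract (14·x^2)·f(x) = 14·x^6 + 12·x^5 + 3·x^4 + 9·x^3 + 9·x^2, leaving 5·x^5 + 4·x^4 + 6·x^3 + 11·x^2 + 10·x + 1 (coefficients mod 17)
  leading term 5·x^5: subtract (5·x)·f(x) = 5·x^5 + 14·x^4 + 12·x^3 + 2·x^2 + 2·x, leaving 7·x^4 + 11·x^3 + 9·x^2 + 8·x + 1 (coefficients mod 17)
  leading term 7·x^4: subtract (7)·f(x) = 7·x^4 + 6·x^3 + 10·x^2 + 13·x + 13, leaving 5·x^3 + 16·x^2 + 12·x + 5 (coefficients mod 17)
The degree is now < 4, so this is the remainder. Hence a · b ≡ 5·x^3 + 16·x^2 + 12·x + 5 in F_17[x]/(f).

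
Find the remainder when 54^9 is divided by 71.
Use repeated squaring. Binary(9) = 1001. Walk through the bits of the exponent 9 left-to-right: at each bit after the leading one, square the running value, then multiply by 54 if the bit is 1 (always reducing mod 71):
  bit 1 = 1 (leading): start with 54.
  bit 2 = 0: square 54^2 = 2916 ≡ 5 (mod 71).
  bit 3 = 0: square 5^2 = 25 (mod 71).
  bit 4 = 1: square 25^2 = 625 ≡ 57; bit is 1, so multiply 57·54 = 3078 ≡ 25 (mod 71).
Final value: 54^9 ≡ 25 (mod 71).

Final answer: 25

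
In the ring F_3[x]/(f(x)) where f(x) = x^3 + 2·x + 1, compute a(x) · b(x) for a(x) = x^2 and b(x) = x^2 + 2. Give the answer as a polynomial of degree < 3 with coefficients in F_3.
a · b ≡ 2·x (mod f(x))

Multiply as integer polynomials: a · b = x^4 + 2·x^2. Reducing coefficients mod 3: a · b ≡ x^4 + 2·x^2. Now divide by f(x) = x^3 + 2·x + 1 in F_3[x], eliminating the leading term at each step:
  leading term x^4: subtract (x)·f(x) = x^4 + 2·x^2 + x, leaving 2·x (coefficients mod 3)
The degree is now < 3, so this is the remainder. Hence a · b ≡ 2·x in F_3[x]/(f).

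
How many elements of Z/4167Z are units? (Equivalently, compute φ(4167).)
Z/4167Z has φ(4167) = 2772 units

An element a ∈ Z/4167Z is a unit iff gcd(a, 4167) = 1, so the number of units is φ(4167). φ is multiplicative, with φ(p^e) = p^e − p^(e−1). Factorise 4167 = 3^2 · 463. Then
  φ(4167) = (3^2 − 3^1) · (463 − 1) = 6 · 462 = 2772.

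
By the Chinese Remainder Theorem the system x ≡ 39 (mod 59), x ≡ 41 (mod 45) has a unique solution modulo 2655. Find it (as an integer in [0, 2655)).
The moduli 59, 45 are pairwise coprime, so by the CRT there is a unique solution mod 59·45 = 2655.
Solve by successive substitution. Start with x ≡ 39 (mod 59).
  Combine with x ≡ 41 (mod 45): write x = 39 + 59·t and require 39 + 59·t ≡ 41 (mod 45), i.e. 59·t ≡ 41 − 39 ≡ 2 (mod 45). Since 59^(−1) ≡ 29 (mod 45) (59 ≡ 14 (mod 45)), t ≡ 29·2 ≡ 13 (mod 45). So x ≡ 39 + 59·13 = 806 (mod 2655).
Unique solution in [0, 2655): x = 806.

Final answer: x ≡ 806 (mod 2655); the representative in [0, 2655) is 806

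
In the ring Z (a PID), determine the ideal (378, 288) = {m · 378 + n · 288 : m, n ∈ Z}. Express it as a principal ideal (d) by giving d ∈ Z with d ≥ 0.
(378, 288) = (18); d = 18

In the PID Z, (a, b) is generated by gcd(a, b). Compute gcd(378, 288) with the extended Euclidean algorithm, tracking rows (r, s, t) with s·378 + t·288 = r:
  row A: (378, 1, 0)   [1·378 + 0·288 = 378]
  row B: (288, 0, 1)   [0·378 + 1·288 = 288]
  378 = 1·288 + 90   → row C = row A − 1·row B = (90, 1, −1)   [check: 1·378 − 1·288 = 90]
  288 = 3·90 + 18   → row D = row B − 3·row C = (18, −3, 4)   [check: −3·378 + 4·288 = 18]
  90 = 5·18 + 0   → remainder 0, stop. gcd = 18 (last nonzero row D).
So gcd(378, 288) = 18, with Bézout identity −3·378 + 4·288 = 18. Containment (⊇): the Bézout identity exhibits 18 as an element of (378, 288), giving (18) ⊆ (378, 288). Containment (⊆): since 18 | 378 and 18 | 288 (378 = 18·21, 288 = 18·16), every Z-linear combination of 378 and 288 is divisible by 18, so (378, 288) ⊆ (18). Therefore (378, 288) = (18), d = 18.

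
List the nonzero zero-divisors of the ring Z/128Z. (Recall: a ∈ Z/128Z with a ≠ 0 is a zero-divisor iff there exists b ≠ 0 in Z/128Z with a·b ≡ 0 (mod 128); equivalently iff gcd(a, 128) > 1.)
An element a ∈ Z/128Z (with a ≠ 0) is a zero-divisor iff gcd(a, 128) > 1 (because a is a unit precisely when gcd(a, n) = 1, and in Z/nZ every nonzero, non-unit element is a zero-divisor). Scan a = 1, ..., 127 and keep those with gcd(a, 128) > 1:
  gcd(2, 128) = 2, gcd(4, 128) = 4, gcd(6, 128) = 2, gcd(8, 128) = 8, gcd(10, 128) = 2, gcd(12, 128) = 4, gcd(14, 128) = 2, gcd(16, 128) = 16, gcd(18, 128) = 2, gcd(20, 128) = 4, gcd(22, 128) = 2, gcd(24, 128) = 8, gcd(26, 128) = 2, gcd(28, 128) = 4, gcd(30, 128) = 2, gcd(32, 128) = 32, gcd(34, 128) = 2, gcd(36, 128) = 4, gcd(38, 128) = 2, gcd(40, 128) = 8, gcd(42, 128) = 2, gcd(44, 128) = 4, gcd(46, 128) = 2, gcd(48, 128) = 16, gcd(50, 128) = 2, gcd(52, 128) = 4, gcd(54, 128) = 2, gcd(56, 128) = 8, gcd(58, 128) = 2, gcd(60, 128) = 4, gcd(62, 128) = 2, gcd(64, 128) = 64, gcd(66, 128) = 2, gcd(68, 128) = 4, gcd(70, 128) = 2, gcd(72, 128) = 8, gcd(74, 128) = 2, gcd(76, 128) = 4, gcd(78, 128) = 2, gcd(80, 128) = 16, gcd(82, 128) = 2, gcd(84, 128) = 4, gcd(86, 128) = 2, gcd(88, 128) = 8, gcd(90, 128) = 2, gcd(92, 128) = 4, gcd(94, 128) = 2, gcd(96, 128) = 32, gcd(98, 128) = 2, gcd(100, 128) = 4, gcd(102, 128) = 2, gcd(104, 128) = 8, gcd(106, 128) = 2, gcd(108, 128) = 4, gcd(110, 128) = 2, gcd(112, 128) = 16, gcd(114, 128) = 2, gcd(116, 128) = 4, gcd(118, 128) = 2, gcd(120, 128) = 8, gcd(122, 128) = 2, gcd(124, 128) = 4, gcd(126, 128) = 2.
All other a ∈ {1, ..., 127} have gcd(a, 128) = 1 and are units. So the nonzero zero-divisors are exactly the 63 values of a appearing in this scan.

Final answer: nonzero zero-divisors of Z/128Z = {2, 4, 6, 8, 10, 12, 14, 16, 18, 20, 22, 24, 26, 28, 30, 32, 34, 36, 38, 40, 42, 44, 46, 48, 50, 52, 54, 56, 58, 60, 62, 64, 66, 68, 70, 72, 74, 76, 78, 80, 82, 84, 86, 88, 90, 92, 94, 96, 98, 100, 102, 104, 106, 108, 110, 112, 114, 116, 118, 120, 122, 124, 126}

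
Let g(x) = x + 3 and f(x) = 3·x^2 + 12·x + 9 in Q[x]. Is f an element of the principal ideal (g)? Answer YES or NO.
In Q[x] the ideal (g) consists of all multiples of g, so f ∈ (g) iff g | f, i.e. iff the remainder of f on division by g is 0. Divide f by g (g is monic, so eliminate the leading term of the running remainder at each step):
  leading term 3·x^2: subtract (3·x)·g(x) = 3·x^2 + 9·x, leaving 3·x + 9
  leading term 3·x: subtract (3)·g(x) = 3·x + 9, leaving 0
The remainder is 0, so f(x) = g(x) · h(x) with h(x) = 3·x + 3. Hence g | f, i.e. f ∈ (g).

Final answer: YES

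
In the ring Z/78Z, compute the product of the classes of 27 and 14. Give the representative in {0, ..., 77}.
Both factors are already reduced mod 78. 27 · 14 = 378. Dividing by 78: 378 = 4·78 + 66. So (27 · 14) mod 78 = 66.

Final answer: 66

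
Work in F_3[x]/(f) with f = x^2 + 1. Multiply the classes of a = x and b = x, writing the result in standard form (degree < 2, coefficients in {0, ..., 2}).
Multiply as integer polynomials: a · b = x^2. Reducing coefficients mod 3: a · b ≡ x^2. Now divide by f(x) = x^2 + 1 in F_3[x], eliminating the leading term at each step:
  leading term x^2: subtract (1)·f(x) = x^2 + 1, leaving 2 (coefficients mod 3)
The degree is now < 2, so this is the remainder. Hence a · b ≡ 2 in F_3[x]/(f).

Final answer: a · b ≡ 2 (mod f(x))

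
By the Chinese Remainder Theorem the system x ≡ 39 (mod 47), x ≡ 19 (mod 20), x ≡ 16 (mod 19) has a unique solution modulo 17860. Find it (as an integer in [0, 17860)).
The moduli 47, 20, 19 are pairwise coprime, so by the CRT there is a unique solution mod 47·20·19 = 17860.
Solve by successive substitution. Start with x ≡ 39 (mod 47).
  Combine with x ≡ 19 (mod 20): write x = 39 + 47·t and require 39 + 47·t ≡ 19 (mod 20), i.e. 47·t ≡ 19 − 39 ≡ 0 (mod 20). Since 47^(−1) ≡ 3 (mod 20) (47 ≡ 7 (mod 20)), t ≡ 3·0 ≡ 0 (mod 20). So x ≡ 39 + 47·0 = 39 (mod 940).
  Combine with x ≡ 16 (mod 19): write x = 39 + 940·t and require 39 + 940·t ≡ 16 (mod 19), i.e. 940·t ≡ 16 − 39 ≡ 15 (mod 19). Since 940^(−1) ≡ 17 (mod 19) (940 ≡ 9 (mod 19)), t ≡ 17·15 ≡ 8 (mod 19). So x ≡ 39 + 940·8 = 7559 (mod 17860).
Unique solution in [0, 17860): x = 7559.

Final answer: x ≡ 7559 (mod 17860); the representative in [0, 17860) is 7559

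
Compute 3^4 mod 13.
Use repeated squaring. Binary(4) = 100. Walk through the bits of the exponent 4 left-to-right: at each bit after the leading one, square the running value, then multiply by 3 if the bit is 1 (always reducing mod 13):
  bit 1 = 1 (leading): start with 3.
  bit 2 = 0: square 3^2 = 9 (mod 13).
  bit 3 = 0: square 9^2 = 81 ≡ 3 (mod 13).
Final value: 3^4 ≡ 3 (mod 13).

Final answer: 3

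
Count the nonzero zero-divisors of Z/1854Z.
In Z/1854Z each nonzero element is either a unit (gcd with 1854 is 1) or a zero-divisor (gcd > 1). The number of units is φ(1854): factorise 1854 = 2 · 3^2 · 103, so φ(1854) = (2 − 1) · (3^2 − 3^1) · (103 − 1) = 1 · 6 · 102 = 612. The nonzero elements number 1854 − 1 = 1853. Hence the nonzero zero-divisors number 1853 − 612 = 1241.

Final answer: Z/1854Z has 1241 nonzero zero-divisors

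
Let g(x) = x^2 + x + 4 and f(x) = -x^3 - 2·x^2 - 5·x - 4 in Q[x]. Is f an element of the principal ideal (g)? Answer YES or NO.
In Q[x] the ideal (g) consists of all multiples of g, so f ∈ (g) iff g | f, i.e. iff the remainder of f on division by g is 0. Divide f by g (g is monic, so eliminate the leading term of the running remainder at each step):
  leading term -x^3: subtract (-x)·g(x) = -x^3 - x^2 - 4·x, leaving -x^2 - x - 4
  leading term -x^2: subtract (-1)·g(x) = -x^2 - x - 4, leaving 0
The remainder is 0, so f(x) = g(x) · h(x) with h(x) = -x - 1. Hence g | f, i.e. f ∈ (g).

Final answer: YES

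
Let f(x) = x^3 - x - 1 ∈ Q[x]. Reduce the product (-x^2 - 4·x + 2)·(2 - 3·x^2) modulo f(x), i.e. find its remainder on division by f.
First multiply in Q[x] without reducing: a · b = 3·x^4 + 12·x^3 - 8·x^2 - 8·x + 4. Now divide by f(x) = x^3 - x - 1, eliminating the leading term at each step:
  leading term 3·x^4: subtract (3·x)·f(x) = 3·x^4 - 3·x^2 - 3·x, leaving 12·x^3 - 5·x^2 - 5·x + 4
  leading term 12·x^3: subtract (12)·f(x) = 12·x^3 - 12·x - 12, leaving -5·x^2 + 7·x + 16
The degree is now < 3, so this is the remainder. Hence a · b ≡ -5·x^2 + 7·x + 16 in Q[x]/(f).

Final answer: a · b ≡ -5·x^2 + 7·x + 16 (mod f(x))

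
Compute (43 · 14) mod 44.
Both factors are already reduced mod 44. 43 · 14 = 602. Dividing by 44: 602 = 13·44 + 30. So (43 · 14) mod 44 = 30.

Final answer: 30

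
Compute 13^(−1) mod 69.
Apply the extended Euclidean algorithm to (69, 13), tracking rows (r, s, t) with s·69 + t·13 = r. Each division r_prev = q·r_cur + r_new produces the new row as (previous row) − q·(current row):
  row A: (69, 1, 0)   [1·69 + 0·13 = 69]
  row B: (13, 0, 1)   [0·69 + 1·13 = 13]
  69 = 5·13 + 4   → row C = row A − 5·row B = (4, 1, −5)   [check: 1·69 − 5·13 = 4]
  13 = 3·4 + 1   → row D = row B − 3·row C = (1, −3, 16)   [check: −3·69 + 16·13 = 1]
  4 = 4·1 + 0   → remainder 0, stop. gcd = 1 (last nonzero row D).
The gcd is 1, so 13 is invertible mod 69. The last nonzero row gives −3·69 + 16·13 = 1, so t = 16. So 13^(−1) ≡ 16 (mod 69). Verify: 13 · 16 = 208 ≡ 1 (mod 69). ✓

Final answer: 13^(−1) ≡ 16 (mod 69)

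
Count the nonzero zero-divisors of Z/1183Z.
Z/1183Z has 246 nonzero zero-divisors

In Z/1183Z each nonzero element is either a unit (gcd with 1183 is 1) or a zero-divisor (gcd > 1). The number of units is φ(1183): factorise 1183 = 7 · 13^2, so φ(1183) = (7 − 1) · (13^2 − 13^1) = 6 · 156 = 936. The nonzero elements number 1183 − 1 = 1182. Hence the nonzero zero-divisors number 1182 − 936 = 246.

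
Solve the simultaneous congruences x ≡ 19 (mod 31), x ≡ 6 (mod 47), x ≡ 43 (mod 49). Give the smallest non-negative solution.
x ≡ 18712 (mod 71393); the representative in [0, 71393) is 18712

The moduli 31, 47, 49 are pairwise coprime, so by the CRT there is a unique solution mod 31·47·49 = 71393.
Solve by successive substitution. Start with x ≡ 19 (mod 31).
  Combine with x ≡ 6 (mod 47): write x = 19 + 31·t and require 19 + 31·t ≡ 6 (mod 47), i.e. 31·t ≡ 6 − 19 ≡ 34 (mod 47). Since 31^(−1) ≡ 44 (mod 47), t ≡ 44·34 ≡ 39 (mod 47). So x ≡ 19 + 31·39 = 1228 (mod 1457).
  Combine with x ≡ 43 (mod 49): write x = 1228 + 1457·t and require 1228 + 1457·t ≡ 43 (mod 49), i.e. 1457·t ≡ 43 − 1228 ≡ 40 (mod 49). Since 1457^(−1) ≡ 15 (mod 49) (1457 ≡ 36 (mod 49)), t ≡ 15·40 ≡ 12 (mod 49). So x ≡ 1228 + 1457·12 = 18712 (mod 71393).
Unique solution in [0, 71393): x = 18712.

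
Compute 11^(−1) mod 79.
Apply the extended Euclidean algorithm to (79, 11), tracking rows (r, s, t) with s·79 + t·11 = r. Each division r_prev = q·r_cur + r_new produces the new row as (previous row) − q·(current row):
  row A: (79, 1, 0)   [1·79 + 0·11 = 79]
  row B: (11, 0, 1)   [0·79 + 1·11 = 11]
  79 = 7·11 + 2   → row C = row A − 7·row B = (2, 1, −7)   [check: 1·79 − 7·11 = 2]
  11 = 5·2 + 1   → row D = row B − 5·row C = (1, −5, 36)   [check: −5·79 + 36·11 = 1]
  2 = 2·1 + 0   → remainder 0, stop. gcd = 1 (last nonzero row D).
The gcd is 1, so 11 is invertible mod 79. The last nonzero row gives −5·79 + 36·11 = 1, so t = 36. So 11^(−1) ≡ 36 (mod 79). Verify: 11 · 36 = 396 ≡ 1 (mod 79). ✓

Final answer: 11^(−1) ≡ 36 (mod 79)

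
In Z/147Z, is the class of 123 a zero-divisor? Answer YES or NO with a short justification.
gcd(123, 147) = 3 > 1, so 123 is not a unit in Z/147Z. In Z/nZ every nonzero non-unit is a zero-divisor: explicitly, take b = 147/gcd = 49 ≠ 0 (mod 147); then 123·49 = 6027 = 41·147, i.e. 123·49 ≡ 0 (mod 147). So 123 is a zero-divisor.

Final answer: YES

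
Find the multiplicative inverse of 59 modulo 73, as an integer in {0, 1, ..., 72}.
Apply the extended Euclidean algorithm to (73, 59), tracking rows (r, s, t) with s·73 + t·59 = r. Each division r_prev = q·r_cur + r_new produces the new row as (previous row) − q·(current row):
  row A: (73, 1, 0)   [1·73 + 0·59 = 73]
  row B: (59, 0, 1)   [0·73 + 1·59 = 59]
  73 = 1·59 + 14   → row C = row A − 1·row B = (14, 1, −1)   [check: 1·73 − 1·59 = 14]
  59 = 4·14 + 3   → row D = row B − 4·row C = (3, −4, 5)   [check: −4·73 + 5·59 = 3]
  14 = 4·3 + 2   → row E = row C − 4·row D = (2, 17, −21)   [check: 17·73 − 21·59 = 2]
  3 = 1·2 + 1   → row F = row D − 1·row E = (1, −21, 26)   [check: −21·73 + 26·59 = 1]
  2 = 2·1 + 0   → remainder 0, stop. gcd = 1 (last nonzero row F).
The gcd is 1, so 59 is invertible mod 73. The last nonzero row gives −21·73 + 26·59 = 1, so t = 26. So 59^(−1) ≡ 26 (mod 73). Verify: 59 · 26 = 1534 ≡ 1 (mod 73). ✓

Final answer: 59^(−1) ≡ 26 (mod 73)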